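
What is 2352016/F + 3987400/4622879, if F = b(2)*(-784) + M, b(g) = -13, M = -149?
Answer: 10913130832264/46427573797 ≈ 235.06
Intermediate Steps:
F = 10043 (F = -13*(-784) - 149 = 10192 - 149 = 10043)
2352016/F + 3987400/4622879 = 2352016/10043 + 3987400/4622879 = 10913130832264/46427573797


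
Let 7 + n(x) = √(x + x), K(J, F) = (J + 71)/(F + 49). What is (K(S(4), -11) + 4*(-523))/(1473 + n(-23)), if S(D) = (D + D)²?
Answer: -58171613/40834838 + 79361*I*√46/81669676 ≈ -1.4246 + 0.0065906*I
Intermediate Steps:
S(D) = 4*D² (S(D) = (2*D)² = 4*D²)
K(J, F) = (71 + J)/(49 + F)
n(x) = -7 + √2*√x (n(x) = -7 + √(x + x) = -7 + √(2*x) = -7 + √2*√x)
(K(S(4), -11) + 4*(-523))/(1473 + n(-23)) = ((71 + 4*4²)/(49 - 11) + 4*(-523))/(1473 + (-7 + √2*√(-23))) = ((71 + 4*16)/38 - 2092)/(1473 + (-7 + √2*(I*√23))) = ((71 + 64)/38 - 2092)/(1473 + (-7 + I*√46)) = ((1/38)*135 - 2092)/(1466 + I*√46) = (135/38 - 2092)/(1466 + I*√46) = -79361/(38*(1466 + I*√46))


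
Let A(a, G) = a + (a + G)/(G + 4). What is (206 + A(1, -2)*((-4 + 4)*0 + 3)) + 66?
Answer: 547/2 ≈ 273.50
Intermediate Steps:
A(a, G) = a + (G + a)/(4 + G)
(206 + A(1, -2)*((-4 + 4)*0 + 3)) + 66 = (206 + ((-2 + 5*1 - 2*1)/(4 - 2))*((-4 + 4)*0 + 3)) + 66 = (206 + ((-2 + 5 - 2)/2)*(0*0 + 3)) + 66 = (206 + ((½)*1)*(0 + 3)) + 66 = (206 + (½)*3) + 66 = (206 + 3/2) + 66 = 415/2 + 66 = 547/2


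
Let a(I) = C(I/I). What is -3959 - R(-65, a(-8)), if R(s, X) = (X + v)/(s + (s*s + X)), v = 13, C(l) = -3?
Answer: -16457573/4157 ≈ -3959.0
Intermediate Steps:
a(I) = -3
R(s, X) = (13 + X)/(X + s + s²) (R(s, X) = (X + 13)/(s + (s*s + X)) = (13 + X)/(s + (s² + X)) = (13 + X)/(s + (X + s²)) = (13 + X)/(X + s + s²))
-3959 - R(-65, a(-8)) = -3959 - (13 - 3)/(-3 - 65 + (-65)²) = -3959 - 10/(-3 - 65 + 4225) = -3959 - 10/4157 = -16457573/4157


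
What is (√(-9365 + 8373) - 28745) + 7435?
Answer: -21310 + 4*I*√62 ≈ -21310.0 + 31.496*I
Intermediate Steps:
(√(-9365 + 8373) - 28745) + 7435 = (√(-992) - 28745) + 7435 = (4*I*√62 - 28745) + 7435 = (-28745 + 4*I*√62) + 7435 = -21310 + 4*I*√62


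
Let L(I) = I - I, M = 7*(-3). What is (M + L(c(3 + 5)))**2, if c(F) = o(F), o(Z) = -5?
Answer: 441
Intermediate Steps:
c(F) = -5
M = -21
L(I) = 0
(M + L(c(3 + 5)))**2 = (-21 + 0)**2 = (-21)**2 = 441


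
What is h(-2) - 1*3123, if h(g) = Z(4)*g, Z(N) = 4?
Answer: -3131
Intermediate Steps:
h(g) = 4*g
h(-2) - 1*3123 = 4*(-2) - 1*3123 = -8 - 3123 = -3131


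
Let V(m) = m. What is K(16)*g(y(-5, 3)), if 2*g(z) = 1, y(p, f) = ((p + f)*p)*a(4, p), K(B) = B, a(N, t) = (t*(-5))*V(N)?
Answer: 8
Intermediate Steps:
a(N, t) = -5*N*t (a(N, t) = (t*(-5))*N = (-5*t)*N = -5*N*t)
y(p, f) = -20*p²*(f + p) (y(p, f) = ((p + f)*p)*(-5*4*p) = ((f + p)*p)*(-20*p) = (p*(f + p))*(-20*p) = -20*p²*(f + p))
g(z) = ½ (g(z) = (½)*1 = ½)
K(16)*g(y(-5, 3)) = 16*(½) = 8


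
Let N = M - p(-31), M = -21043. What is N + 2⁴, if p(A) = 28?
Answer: -21055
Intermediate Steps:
N = -21071 (N = -21043 - 1*28 = -21043 - 28 = -21071)
N + 2⁴ = -21071 + 2⁴ = -21071 + 16 = -21055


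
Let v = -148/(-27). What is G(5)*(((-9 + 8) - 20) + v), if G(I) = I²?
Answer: -10475/27 ≈ -387.96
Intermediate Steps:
v = 148/27 (v = -148*(-1/27) = 148/27 ≈ 5.4815)
G(5)*(((-9 + 8) - 20) + v) = 5²*(((-9 + 8) - 20) + 148/27) = 25*((-1 - 20) + 148/27) = 25*(-21 + 148/27) = 25*(-419/27) = -10475/27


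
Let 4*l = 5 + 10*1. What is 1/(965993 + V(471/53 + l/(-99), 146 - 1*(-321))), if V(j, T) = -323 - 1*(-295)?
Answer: 1/965965 ≈ 1.0352e-6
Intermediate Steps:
l = 15/4 (l = (5 + 10*1)/4 = (5 + 10)/4 = (¼)*15 = 15/4 ≈ 3.7500)
V(j, T) = -28 (V(j, T) = -323 + 295 = -28)
1/(965993 + V(471/53 + l/(-99), 146 - 1*(-321))) = 1/(965993 - 28) = 1/965965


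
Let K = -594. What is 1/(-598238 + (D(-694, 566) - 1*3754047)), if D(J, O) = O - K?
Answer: -1/4351125 ≈ -2.2983e-7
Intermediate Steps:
D(J, O) = 594 + O (D(J, O) = O - 1*(-594) = O + 594 = 594 + O)
1/(-598238 + (D(-694, 566) - 1*3754047)) = 1/(-598238 + ((594 + 566) - 1*3754047)) = 1/(-598238 + (1160 - 3754047)) = 1/(-598238 - 3752887) = 1/(-4351125) = -1/4351125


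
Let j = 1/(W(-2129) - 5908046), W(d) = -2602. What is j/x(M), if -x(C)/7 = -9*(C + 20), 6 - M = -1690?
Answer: -1/638988333984 ≈ -1.5650e-12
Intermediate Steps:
M = 1696 (M = 6 - 1*(-1690) = 6 + 1690 = 1696)
j = -1/5910648 (j = 1/(-2602 - 5908046) = 1/(-5910648) = -1/5910648 ≈ -1.6919e-7)
x(C) = 1260 + 63*C (x(C) = -(-63)*(C + 20) = -(-63)*(20 + C) = -7*(-180 - 9*C) = 1260 + 63*C)
j/x(M) = -1/(5910648*(1260 + 63*1696)) = -1/(5910648*(1260 + 106848)) = -1/5910648/108108 = -1/5910648*1/108108 = -1/638988333984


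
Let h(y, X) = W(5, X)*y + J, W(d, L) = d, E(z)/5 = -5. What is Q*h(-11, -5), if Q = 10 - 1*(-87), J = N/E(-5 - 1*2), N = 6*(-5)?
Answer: -26093/5 ≈ -5218.6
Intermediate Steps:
N = -30
E(z) = -25 (E(z) = 5*(-5) = -25)
J = 6/5 (J = -30/(-25) = -30*(-1/25) = 6/5 ≈ 1.2000)
h(y, X) = 6/5 + 5*y (h(y, X) = 5*y + 6/5 = 6/5 + 5*y)
Q = 97 (Q = 10 + 87 = 97)
Q*h(-11, -5) = 97*(6/5 + 5*(-11)) = 97*(6/5 - 55) = 97*(-269/5) = -26093/5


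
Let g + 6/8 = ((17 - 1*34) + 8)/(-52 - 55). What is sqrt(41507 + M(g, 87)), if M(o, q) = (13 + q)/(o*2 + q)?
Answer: sqrt(1550094323547)/6111 ≈ 203.74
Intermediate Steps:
g = -285/428 (g = -3/4 + ((17 - 1*34) + 8)/(-52 - 55) = -3/4 + ((17 - 34) + 8)/(-107) = -3/4 + (-17 + 8)*(-1/107) = -3/4 - 9*(-1/107) = -3/4 + 9/107 = -285/428 ≈ -0.66589)
M(o, q) = (13 + q)/(q + 2*o) (M(o, q) = (13 + q)/(2*o + q) = (13 + q)/(q + 2*o))
sqrt(41507 + M(g, 87)) = sqrt(41507 + (13 + 87)/(87 + 2*(-285/428))) = sqrt(41507 + 100/(87 - 285/214)) = sqrt(41507 + 100/(18333/214)) = sqrt(41507 + (214/18333)*100) = sqrt(41507 + 21400/18333) = sqrt(760969231/18333) = sqrt(1550094323547)/6111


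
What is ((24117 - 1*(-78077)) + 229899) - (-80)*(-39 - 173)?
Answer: 315133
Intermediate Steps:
((24117 - 1*(-78077)) + 229899) - (-80)*(-39 - 173) = ((24117 + 78077) + 229899) - (-80)*(-212) = (102194 + 229899) - 1*16960 = 332093 - 16960 = 315133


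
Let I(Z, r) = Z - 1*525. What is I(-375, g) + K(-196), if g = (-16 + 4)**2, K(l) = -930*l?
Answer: 181380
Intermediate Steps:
g = 144 (g = (-12)**2 = 144)
I(Z, r) = -525 + Z (I(Z, r) = Z - 525 = -525 + Z)
I(-375, g) + K(-196) = (-525 - 375) - 930*(-196) = -900 + 182280 = 181380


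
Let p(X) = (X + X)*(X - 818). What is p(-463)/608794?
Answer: 593103/304397 ≈ 1.9485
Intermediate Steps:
p(X) = 2*X*(-818 + X) (p(X) = (2*X)*(-818 + X) = 2*X*(-818 + X))
p(-463)/608794 = (2*(-463)*(-818 - 463))/608794 = (2*(-463)*(-1281))*(1/608794) = 1186206*(1/608794) = 593103/304397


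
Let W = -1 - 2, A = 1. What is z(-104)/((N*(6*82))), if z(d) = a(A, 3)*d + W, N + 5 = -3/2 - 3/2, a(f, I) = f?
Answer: 107/3936 ≈ 0.027185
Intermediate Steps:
W = -3
N = -8 (N = -5 + (-3/2 - 3/2) = -5 - 3 = -8)
z(d) = -3 + d (z(d) = 1*d - 3 = d - 3 = -3 + d)
z(-104)/((N*(6*82))) = (-3 - 104)/((-48*82)) = -107/((-8*492)) = -107/(-3936) = -107*(-1/3936) = 107/3936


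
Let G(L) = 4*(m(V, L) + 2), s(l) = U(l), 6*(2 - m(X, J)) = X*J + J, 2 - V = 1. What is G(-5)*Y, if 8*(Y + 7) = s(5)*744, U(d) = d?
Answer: 31144/3 ≈ 10381.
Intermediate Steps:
V = 1 (V = 2 - 1*1 = 2 - 1 = 1)
m(X, J) = 2 - J/6 - J*X/6 (m(X, J) = 2 - (X*J + J)/6 = 2 - (J*X + J)/6 = 2 - (J + J*X)/6 = 2 + (-J/6 - J*X/6) = 2 - J/6 - J*X/6)
s(l) = l
G(L) = 16 - 4*L/3 (G(L) = 4*((2 - L/6 - 1/6*L*1) + 2) = 4*((2 - L/6 - L/6) + 2) = 4*((2 - L/3) + 2) = 4*(4 - L/3) = 16 - 4*L/3)
Y = 458 (Y = -7 + (5*744)/8 = -7 + (1/8)*3720 = -7 + 465 = 458)
G(-5)*Y = (16 - 4/3*(-5))*458 = (16 + 20/3)*458 = (68/3)*458 = 31144/3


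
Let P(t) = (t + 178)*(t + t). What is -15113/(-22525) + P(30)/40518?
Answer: 8759417/8947725 ≈ 0.97895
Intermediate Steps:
P(t) = 2*t*(178 + t) (P(t) = (178 + t)*(2*t) = 2*t*(178 + t))
-15113/(-22525) + P(30)/40518 = -15113/(-22525) + (2*30*(178 + 30))/40518 = -15113*(-1/22525) + (2*30*208)*(1/40518) = 889/1325 + 12480*(1/40518) = 889/1325 + 2080/6753 = 8759417/8947725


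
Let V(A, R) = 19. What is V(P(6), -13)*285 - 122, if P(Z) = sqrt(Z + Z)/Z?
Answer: 5293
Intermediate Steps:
P(Z) = sqrt(2)/sqrt(Z) (P(Z) = sqrt(2*Z)/Z = (sqrt(2)*sqrt(Z))/Z = sqrt(2)/sqrt(Z))
V(P(6), -13)*285 - 122 = 19*285 - 122 = 5415 - 122 = 5293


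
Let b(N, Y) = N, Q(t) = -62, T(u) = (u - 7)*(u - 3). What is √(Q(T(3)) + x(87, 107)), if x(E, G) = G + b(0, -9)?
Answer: 3*√5 ≈ 6.7082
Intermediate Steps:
T(u) = (-7 + u)*(-3 + u)
x(E, G) = G (x(E, G) = G + 0 = G)
√(Q(T(3)) + x(87, 107)) = √(-62 + 107) = √45 = 3*√5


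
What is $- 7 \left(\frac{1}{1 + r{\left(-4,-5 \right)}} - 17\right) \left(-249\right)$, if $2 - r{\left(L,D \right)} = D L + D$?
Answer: $- \frac{119105}{4} \approx -29776.0$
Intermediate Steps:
$r{\left(L,D \right)} = 2 - D - D L$ ($r{\left(L,D \right)} = 2 - \left(D L + D\right) = 2 - \left(D + D L\right) = 2 - D - D L$)
$- 7 \left(\frac{1}{1 + r{\left(-4,-5 \right)}} - 17\right) \left(-249\right) = - 7 \left(\frac{1}{1 - \left(-7 + 20\right)} - 17\right) \left(-249\right) = - 7 \left(\frac{1}{1 + \left(2 + 5 - 20\right)} - 17\right) \left(-249\right) = - 7 \left(\frac{1}{1 - 13} - 17\right) \left(-249\right) = - 7 \left(\frac{1}{-12} - 17\right) \left(-249\right) = - 7 \left(- \frac{1}{12} - 17\right) \left(-249\right) = \left(-7\right) \left(- \frac{205}{12}\right) \left(-249\right) = \frac{1435}{12} \left(-249\right) = - \frac{119105}{4}$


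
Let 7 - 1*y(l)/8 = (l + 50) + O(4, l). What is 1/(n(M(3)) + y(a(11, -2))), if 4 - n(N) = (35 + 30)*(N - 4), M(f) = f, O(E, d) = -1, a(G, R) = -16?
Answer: -1/139 ≈ -0.0071942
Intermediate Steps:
y(l) = -336 - 8*l (y(l) = 56 - 8*((l + 50) - 1) = 56 - 8*((50 + l) - 1) = 56 - 8*(49 + l) = 56 + (-392 - 8*l) = -336 - 8*l)
n(N) = 264 - 65*N (n(N) = 4 - (35 + 30)*(N - 4) = 4 - 65*(-4 + N) = 4 - (-260 + 65*N) = 4 + (260 - 65*N) = 264 - 65*N)
1/(n(M(3)) + y(a(11, -2))) = 1/((264 - 65*3) + (-336 - 8*(-16))) = 1/((264 - 195) + (-336 + 128)) = 1/(69 - 208) = 1/(-139) = -1/139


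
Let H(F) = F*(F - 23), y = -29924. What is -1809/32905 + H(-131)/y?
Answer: -358978993/492324610 ≈ -0.72915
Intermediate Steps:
H(F) = F*(-23 + F)
-1809/32905 + H(-131)/y = -1809/32905 - 131*(-23 - 131)/(-29924) = -1809*1/32905 - 131*(-154)*(-1/29924) = -1809/32905 + 20174*(-1/29924) = -1809/32905 - 10087/14962 = -358978993/492324610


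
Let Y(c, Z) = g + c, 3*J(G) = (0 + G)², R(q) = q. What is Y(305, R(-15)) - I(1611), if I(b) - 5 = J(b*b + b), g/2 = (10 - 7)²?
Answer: -2248018603890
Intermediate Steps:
g = 18 (g = 2*(10 - 7)² = 2*3² = 2*9 = 18)
J(G) = G²/3 (J(G) = (0 + G)²/3 = G²/3)
I(b) = 5 + (b + b²)²/3 (I(b) = 5 + (b*b + b)²/3 = 5 + (b² + b)²/3 = 5 + (b + b²)²/3)
Y(c, Z) = 18 + c
Y(305, R(-15)) - I(1611) = (18 + 305) - (5 + (⅓)*1611²*(1 + 1611)²) = 323 - (5 + (⅓)*2595321*1612²) = 323 - (5 + (⅓)*2595321*2598544) = 323 - (5 + 2248018604208) = 323 - 1*2248018604213 = 323 - 2248018604213 = -2248018603890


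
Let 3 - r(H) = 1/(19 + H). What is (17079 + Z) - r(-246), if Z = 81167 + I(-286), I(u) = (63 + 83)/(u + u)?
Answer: 6378115189/64922 ≈ 98243.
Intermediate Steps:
r(H) = 3 - 1/(19 + H)
I(u) = 73/u (I(u) = 146/((2*u)) = 146*(1/(2*u)) = 73/u)
Z = 23213689/286 (Z = 81167 + 73/(-286) = 81167 + 73*(-1/286) = 81167 - 73/286 = 23213689/286 ≈ 81167.)
(17079 + Z) - r(-246) = (17079 + 23213689/286) - (56 + 3*(-246))/(19 - 246) = 28098283/286 - (56 - 738)/(-227) = 28098283/286 - (-1)*(-682)/227 = 28098283/286 - 1*682/227 = 28098283/286 - 682/227 = 6378115189/64922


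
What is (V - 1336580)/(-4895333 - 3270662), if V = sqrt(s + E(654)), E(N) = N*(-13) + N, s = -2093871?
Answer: 267316/1633199 - I*sqrt(2101719)/8165995 ≈ 0.16368 - 0.00017753*I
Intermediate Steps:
E(N) = -12*N (E(N) = -13*N + N = -12*N)
V = I*sqrt(2101719) (V = sqrt(-2093871 - 12*654) = sqrt(-2093871 - 7848) = sqrt(-2101719) = I*sqrt(2101719) ≈ 1449.7*I)
(V - 1336580)/(-4895333 - 3270662) = (I*sqrt(2101719) - 1336580)/(-4895333 - 3270662) = (-1336580 + I*sqrt(2101719))/(-8165995) = (-1336580 + I*sqrt(2101719))*(-1/8165995) = 267316/1633199 - I*sqrt(2101719)/8165995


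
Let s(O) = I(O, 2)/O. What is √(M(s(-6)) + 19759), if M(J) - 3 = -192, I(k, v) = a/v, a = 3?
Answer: √19570 ≈ 139.89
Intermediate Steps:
I(k, v) = 3/v
s(O) = 3/(2*O) (s(O) = (3/2)/O = (3*(½))/O = 3/(2*O))
M(J) = -189 (M(J) = 3 - 192 = -189)
√(M(s(-6)) + 19759) = √(-189 + 19759) = √19570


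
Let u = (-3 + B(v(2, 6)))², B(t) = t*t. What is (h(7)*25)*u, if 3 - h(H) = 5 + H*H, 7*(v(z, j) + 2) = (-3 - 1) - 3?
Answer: -45900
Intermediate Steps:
v(z, j) = -3 (v(z, j) = -2 + ((-3 - 1) - 3)/7 = -2 + (-4 - 3)/7 = -2 + (⅐)*(-7) = -2 - 1 = -3)
B(t) = t²
h(H) = -2 - H² (h(H) = 3 - (5 + H*H) = 3 - (5 + H²) = 3 + (-5 - H²) = -2 - H²)
u = 36 (u = (-3 + (-3)²)² = (-3 + 9)² = 6² = 36)
(h(7)*25)*u = ((-2 - 1*7²)*25)*36 = ((-2 - 1*49)*25)*36 = ((-2 - 49)*25)*36 = -51*25*36 = -1275*36 = -45900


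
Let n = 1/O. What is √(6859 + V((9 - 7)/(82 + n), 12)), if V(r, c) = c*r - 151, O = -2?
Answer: 2*√44558169/163 ≈ 81.904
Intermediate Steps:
n = -½ (n = 1/(-2) = -½ ≈ -0.50000)
V(r, c) = -151 + c*r
√(6859 + V((9 - 7)/(82 + n), 12)) = √(6859 + (-151 + 12*((9 - 7)/(82 - ½)))) = √(6859 + (-151 + 12*(2/(163/2)))) = √(6859 + (-151 + 12*(2*(2/163)))) = √(6859 + (-151 + 12*(4/163))) = √(6859 + (-151 + 48/163)) = √(6859 - 24565/163) = √(1093452/163) = 2*√44558169/163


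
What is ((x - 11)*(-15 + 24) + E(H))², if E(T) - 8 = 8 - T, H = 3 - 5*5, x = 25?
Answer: 26896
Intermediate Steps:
H = -22 (H = 3 - 25 = -22)
E(T) = 16 - T (E(T) = 8 + (8 - T) = 16 - T)
((x - 11)*(-15 + 24) + E(H))² = ((25 - 11)*(-15 + 24) + (16 - 1*(-22)))² = (14*9 + (16 + 22))² = (126 + 38)² = 164² = 26896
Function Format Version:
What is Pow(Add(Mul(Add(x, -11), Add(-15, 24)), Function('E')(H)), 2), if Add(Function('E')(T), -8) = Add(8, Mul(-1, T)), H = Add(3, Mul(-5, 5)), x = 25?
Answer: 26896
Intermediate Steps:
H = -22 (H = Add(3, -25) = -22)
Function('E')(T) = Add(16, Mul(-1, T)) (Function('E')(T) = Add(8, Add(8, Mul(-1, T))) = Add(16, Mul(-1, T)))
Pow(Add(Mul(Add(x, -11), Add(-15, 24)), Function('E')(H)), 2) = Pow(Add(Mul(Add(25, -11), Add(-15, 24)), Add(16, Mul(-1, -22))), 2) = Pow(Add(Mul(14, 9), Add(16, 22)), 2) = Pow(Add(126, 38), 2) = Pow(164, 2) = 26896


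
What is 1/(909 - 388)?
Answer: 1/521 ≈ 0.0019194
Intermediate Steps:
1/(909 - 388) = 1/521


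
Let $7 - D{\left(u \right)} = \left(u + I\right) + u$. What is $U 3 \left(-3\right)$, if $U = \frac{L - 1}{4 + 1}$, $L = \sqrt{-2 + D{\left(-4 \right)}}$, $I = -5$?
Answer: $\frac{9}{5} - \frac{27 \sqrt{2}}{5} \approx -5.8368$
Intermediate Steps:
$D{\left(u \right)} = 12 - 2 u$ ($D{\left(u \right)} = 7 - \left(\left(u - 5\right) + u\right) = 7 - \left(\left(-5 + u\right) + u\right) = 7 - \left(-5 + 2 u\right) = 12 - 2 u$)
$L = 3 \sqrt{2}$ ($L = \sqrt{-2 + \left(12 - -8\right)} = \sqrt{-2 + \left(12 + 8\right)} = \sqrt{-2 + 20} = \sqrt{18} = 3 \sqrt{2} \approx 4.2426$)
$U = - \frac{1}{5} + \frac{3 \sqrt{2}}{5}$ ($U = \frac{3 \sqrt{2} - 1}{4 + 1} = \frac{-1 + 3 \sqrt{2}}{5} = \left(-1 + 3 \sqrt{2}\right) \frac{1}{5} = - \frac{1}{5} + \frac{3 \sqrt{2}}{5} \approx 0.64853$)
$U 3 \left(-3\right) = \left(- \frac{1}{5} + \frac{3 \sqrt{2}}{5}\right) 3 \left(-3\right) = \left(- \frac{3}{5} + \frac{9 \sqrt{2}}{5}\right) \left(-3\right) = \frac{9}{5} - \frac{27 \sqrt{2}}{5}$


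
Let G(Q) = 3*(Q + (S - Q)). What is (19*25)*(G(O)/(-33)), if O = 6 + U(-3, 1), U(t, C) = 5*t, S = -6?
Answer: 2850/11 ≈ 259.09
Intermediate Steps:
O = -9 (O = 6 + 5*(-3) = 6 - 15 = -9)
G(Q) = -18 (G(Q) = 3*(Q + (-6 - Q)) = 3*(-6) = -18)
(19*25)*(G(O)/(-33)) = (19*25)*(-18/(-33)) = 475*(-18*(-1/33)) = 475*(6/11) = 2850/11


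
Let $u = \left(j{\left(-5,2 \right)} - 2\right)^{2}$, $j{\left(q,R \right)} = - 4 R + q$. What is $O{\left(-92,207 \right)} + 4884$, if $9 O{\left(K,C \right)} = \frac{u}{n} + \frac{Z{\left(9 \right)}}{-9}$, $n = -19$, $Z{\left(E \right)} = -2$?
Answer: $\frac{7514489}{1539} \approx 4882.7$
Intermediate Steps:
$j{\left(q,R \right)} = q - 4 R$
$u = 225$ ($u = \left(\left(-5 - 8\right) - 2\right)^{2} = \left(-13 - 2\right)^{2} = \left(-15\right)^{2} = 225$)
$O{\left(K,C \right)} = - \frac{1987}{1539}$ ($O{\left(K,C \right)} = \frac{\frac{225}{-19} - \frac{2}{-9}}{9} = \frac{225 \left(- \frac{1}{19}\right) - - \frac{2}{9}}{9} = \frac{- \frac{225}{19} + \frac{2}{9}}{9} = \frac{1}{9} \left(- \frac{1987}{171}\right) = - \frac{1987}{1539}$)
$O{\left(-92,207 \right)} + 4884 = - \frac{1987}{1539} + 4884 = \frac{7514489}{1539}$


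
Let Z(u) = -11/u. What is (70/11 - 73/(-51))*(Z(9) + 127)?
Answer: 4950236/5049 ≈ 980.44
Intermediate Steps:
(70/11 - 73/(-51))*(Z(9) + 127) = (70/11 - 73/(-51))*(-11/9 + 127) = (70*(1/11) - 73*(-1/51))*(-11*1/9 + 127) = (70/11 + 73/51)*(-11/9 + 127) = (4373/561)*(1132/9) = 4950236/5049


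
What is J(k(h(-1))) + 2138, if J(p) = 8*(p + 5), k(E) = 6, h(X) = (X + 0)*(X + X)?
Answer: 2226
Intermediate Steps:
h(X) = 2*X**2 (h(X) = X*(2*X) = 2*X**2)
J(p) = 40 + 8*p (J(p) = 8*(5 + p) = 40 + 8*p)
J(k(h(-1))) + 2138 = (40 + 8*6) + 2138 = (40 + 48) + 2138 = 88 + 2138 = 2226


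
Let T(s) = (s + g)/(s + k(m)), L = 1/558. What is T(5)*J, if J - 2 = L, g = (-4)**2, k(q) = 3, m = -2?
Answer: 7819/1488 ≈ 5.2547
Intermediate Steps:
g = 16
L = 1/558 ≈ 0.0017921
T(s) = (16 + s)/(3 + s) (T(s) = (s + 16)/(s + 3) = (16 + s)/(3 + s))
J = 1117/558 (J = 2 + 1/558 = 1117/558 ≈ 2.0018)
T(5)*J = ((16 + 5)/(3 + 5))*(1117/558) = (21/8)*(1117/558) = 7819/1488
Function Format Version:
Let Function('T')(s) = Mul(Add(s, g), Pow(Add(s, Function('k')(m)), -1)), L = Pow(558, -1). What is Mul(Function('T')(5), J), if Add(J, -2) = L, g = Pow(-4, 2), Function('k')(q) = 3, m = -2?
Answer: Rational(7819, 1488) ≈ 5.2547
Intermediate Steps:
g = 16
L = Rational(1, 558) ≈ 0.0017921
Function('T')(s) = Mul(Pow(Add(3, s), -1), Add(16, s)) (Function('T')(s) = Mul(Add(s, 16), Pow(Add(s, 3), -1)) = Mul(Add(16, s), Pow(Add(3, s), -1)) = Mul(Pow(Add(3, s), -1), Add(16, s)))
J = Rational(1117, 558) (J = Add(2, Rational(1, 558)) = Rational(1117, 558) ≈ 2.0018)
Mul(Function('T')(5), J) = Mul(Mul(Pow(Add(3, 5), -1), Add(16, 5)), Rational(1117, 558)) = Mul(Mul(Pow(8, -1), 21), Rational(1117, 558)) = Mul(Mul(Rational(1, 8), 21), Rational(1117, 558)) = Mul(Rational(21, 8), Rational(1117, 558)) = Rational(7819, 1488)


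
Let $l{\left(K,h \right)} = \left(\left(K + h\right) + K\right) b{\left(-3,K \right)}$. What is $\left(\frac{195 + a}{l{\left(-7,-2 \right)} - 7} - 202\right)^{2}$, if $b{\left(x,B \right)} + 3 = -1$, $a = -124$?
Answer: $\frac{130942249}{3249} \approx 40302.0$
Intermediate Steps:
$b{\left(x,B \right)} = -4$ ($b{\left(x,B \right)} = -3 - 1 = -4$)
$l{\left(K,h \right)} = - 8 K - 4 h$ ($l{\left(K,h \right)} = \left(\left(K + h\right) + K\right) \left(-4\right) = \left(h + 2 K\right) \left(-4\right) = - 8 K - 4 h$)
$\left(\frac{195 + a}{l{\left(-7,-2 \right)} - 7} - 202\right)^{2} = \left(\frac{195 - 124}{\left(\left(-8\right) \left(-7\right) - -8\right) - 7} - 202\right)^{2} = \left(\frac{71}{\left(56 + 8\right) - 7} - 202\right)^{2} = \left(\frac{71}{64 - 7} - 202\right)^{2} = \left(\frac{71}{57} - 202\right)^{2} = \left(- \frac{11443}{57}\right)^{2} = \frac{130942249}{3249}$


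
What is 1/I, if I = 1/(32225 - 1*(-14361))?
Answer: 46586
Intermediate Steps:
I = 1/46586 (I = 1/(32225 + 14361) = 1/46586 ≈ 2.1466e-5)
1/I = 1/(1/46586) = 46586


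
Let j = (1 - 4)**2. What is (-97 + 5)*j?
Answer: -828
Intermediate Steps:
j = 9 (j = (-3)**2 = 9)
(-97 + 5)*j = (-97 + 5)*9 = -92*9 = -828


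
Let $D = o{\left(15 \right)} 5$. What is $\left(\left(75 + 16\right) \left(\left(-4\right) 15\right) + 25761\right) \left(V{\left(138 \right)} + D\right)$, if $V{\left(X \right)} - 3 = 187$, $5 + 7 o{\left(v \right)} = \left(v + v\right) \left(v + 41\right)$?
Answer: $\frac{197021205}{7} \approx 2.8146 \cdot 10^{7}$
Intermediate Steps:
$o{\left(v \right)} = - \frac{5}{7} + \frac{2 v \left(41 + v\right)}{7}$ ($o{\left(v \right)} = - \frac{5}{7} + \frac{\left(v + v\right) \left(v + 41\right)}{7} = - \frac{5}{7} + \frac{2 v \left(41 + v\right)}{7}$)
$D = \frac{8375}{7}$ ($D = \left(- \frac{5}{7} + \frac{2 \cdot 15^{2}}{7} + \frac{82}{7} \cdot 15\right) 5 = \left(- \frac{5}{7} + \frac{2}{7} \cdot 225 + \frac{1230}{7}\right) 5 = \left(- \frac{5}{7} + \frac{450}{7} + \frac{1230}{7}\right) 5 = \frac{1675}{7} \cdot 5 = \frac{8375}{7} \approx 1196.4$)
$V{\left(X \right)} = 190$ ($V{\left(X \right)} = 3 + 187 = 190$)
$\left(\left(75 + 16\right) \left(\left(-4\right) 15\right) + 25761\right) \left(V{\left(138 \right)} + D\right) = \left(\left(75 + 16\right) \left(\left(-4\right) 15\right) + 25761\right) \left(190 + \frac{8375}{7}\right) = \left(91 \left(-60\right) + 25761\right) \frac{9705}{7} = \left(-5460 + 25761\right) \frac{9705}{7} = 20301 \cdot \frac{9705}{7} = \frac{197021205}{7}$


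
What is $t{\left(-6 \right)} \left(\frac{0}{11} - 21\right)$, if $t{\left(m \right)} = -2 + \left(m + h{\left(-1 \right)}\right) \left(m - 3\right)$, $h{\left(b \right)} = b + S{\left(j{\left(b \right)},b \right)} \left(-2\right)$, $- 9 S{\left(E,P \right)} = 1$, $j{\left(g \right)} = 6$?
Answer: $-1239$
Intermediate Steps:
$S{\left(E,P \right)} = - \frac{1}{9}$ ($S{\left(E,P \right)} = \left(- \frac{1}{9}\right) 1 = - \frac{1}{9}$)
$h{\left(b \right)} = \frac{2}{9} + b$ ($h{\left(b \right)} = b - - \frac{2}{9} = b + \frac{2}{9} = \frac{2}{9} + b$)
$t{\left(m \right)} = -2 + \left(-3 + m\right) \left(- \frac{7}{9} + m\right)$ ($t{\left(m \right)} = -2 + \left(m + \left(\frac{2}{9} - 1\right)\right) \left(m - 3\right) = -2 + \left(m - \frac{7}{9}\right) \left(-3 + m\right) = -2 + \left(- \frac{7}{9} + m\right) \left(-3 + m\right) = -2 + \left(-3 + m\right) \left(- \frac{7}{9} + m\right)$)
$t{\left(-6 \right)} \left(\frac{0}{11} - 21\right) = \left(\frac{1}{3} + \left(-6\right)^{2} - - \frac{68}{3}\right) \left(\frac{0}{11} - 21\right) = \left(\frac{1}{3} + 36 + \frac{68}{3}\right) \left(0 \cdot \frac{1}{11} - 21\right) = 59 \left(0 - 21\right) = 59 \left(-21\right) = -1239$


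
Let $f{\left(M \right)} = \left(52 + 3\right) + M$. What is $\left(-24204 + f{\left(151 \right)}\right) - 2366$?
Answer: $-26364$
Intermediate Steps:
$f{\left(M \right)} = 55 + M$
$\left(-24204 + f{\left(151 \right)}\right) - 2366 = \left(-24204 + \left(55 + 151\right)\right) - 2366 = \left(-24204 + 206\right) - 2366 = -23998 - 2366 = -26364$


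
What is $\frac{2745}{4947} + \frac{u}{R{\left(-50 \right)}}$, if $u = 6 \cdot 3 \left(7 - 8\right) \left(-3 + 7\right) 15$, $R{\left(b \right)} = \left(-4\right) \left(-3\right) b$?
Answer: $\frac{19416}{8245} \approx 2.3549$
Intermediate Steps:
$R{\left(b \right)} = 12 b$
$u = -1080$ ($u = 18 \left(\left(-1\right) 4\right) 15 = 18 \left(-4\right) 15 = \left(-72\right) 15 = -1080$)
$\frac{2745}{4947} + \frac{u}{R{\left(-50 \right)}} = \frac{2745}{4947} - \frac{1080}{12 \left(-50\right)} = 2745 \cdot \frac{1}{4947} - \frac{1080}{-600} = \frac{915}{1649} - - \frac{9}{5} = \frac{915}{1649} + \frac{9}{5} = \frac{19416}{8245}$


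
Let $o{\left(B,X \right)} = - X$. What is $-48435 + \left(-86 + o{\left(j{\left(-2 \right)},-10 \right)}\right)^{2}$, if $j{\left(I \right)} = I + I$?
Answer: $-42659$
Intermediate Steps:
$j{\left(I \right)} = 2 I$
$-48435 + \left(-86 + o{\left(j{\left(-2 \right)},-10 \right)}\right)^{2} = -48435 + \left(-86 - -10\right)^{2} = -48435 + \left(-86 + 10\right)^{2} = -48435 + \left(-76\right)^{2} = -48435 + 5776 = -42659$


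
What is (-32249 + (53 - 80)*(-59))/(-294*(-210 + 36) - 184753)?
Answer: 30656/133597 ≈ 0.22947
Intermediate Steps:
(-32249 + (53 - 80)*(-59))/(-294*(-210 + 36) - 184753) = (-32249 - 27*(-59))/(-294*(-174) - 184753) = (-32249 + 1593)/(51156 - 184753) = -30656/(-133597) = -30656*(-1/133597) = 30656/133597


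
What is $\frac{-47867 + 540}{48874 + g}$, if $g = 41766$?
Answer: $- \frac{47327}{90640} \approx -0.52214$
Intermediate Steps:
$\frac{-47867 + 540}{48874 + g} = \frac{-47867 + 540}{48874 + 41766} = - \frac{47327}{90640}$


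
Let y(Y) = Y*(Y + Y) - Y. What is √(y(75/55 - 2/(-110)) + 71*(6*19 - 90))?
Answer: 2*√1290493/55 ≈ 41.309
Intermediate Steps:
y(Y) = -Y + 2*Y² (y(Y) = Y*(2*Y) - Y = 2*Y² - Y = -Y + 2*Y²)
√(y(75/55 - 2/(-110)) + 71*(6*19 - 90)) = √((75/55 - 2/(-110))*(-1 + 2*(75/55 - 2/(-110))) + 71*(6*19 - 90)) = √((75*(1/55) - 2*(-1/110))*(-1 + 2*(75*(1/55) - 2*(-1/110))) + 71*(114 - 90)) = √((15/11 + 1/55)*(-1 + 2*(15/11 + 1/55)) + 71*24) = √(76*(-1 + 2*(76/55))/55 + 1704) = √(76*(-1 + 152/55)/55 + 1704) = √((76/55)*(97/55) + 1704) = √(7372/3025 + 1704) = √(5161972/3025) = 2*√1290493/55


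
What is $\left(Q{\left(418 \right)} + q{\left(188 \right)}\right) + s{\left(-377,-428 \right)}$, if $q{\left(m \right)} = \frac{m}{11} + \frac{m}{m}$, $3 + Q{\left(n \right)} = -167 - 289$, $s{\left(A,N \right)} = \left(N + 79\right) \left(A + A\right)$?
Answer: $\frac{2889756}{11} \approx 2.6271 \cdot 10^{5}$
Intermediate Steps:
$s{\left(A,N \right)} = 2 A \left(79 + N\right)$ ($s{\left(A,N \right)} = \left(79 + N\right) 2 A = 2 A \left(79 + N\right)$)
$Q{\left(n \right)} = -459$ ($Q{\left(n \right)} = -3 - 456 = -459$)
$q{\left(m \right)} = 1 + \frac{m}{11}$ ($q{\left(m \right)} = m \frac{1}{11} + 1 = \frac{m}{11} + 1 = 1 + \frac{m}{11}$)
$\left(Q{\left(418 \right)} + q{\left(188 \right)}\right) + s{\left(-377,-428 \right)} = \left(-459 + \left(1 + \frac{1}{11} \cdot 188\right)\right) + 2 \left(-377\right) \left(79 - 428\right) = \left(-459 + \left(1 + \frac{188}{11}\right)\right) + 2 \left(-377\right) \left(-349\right) = \left(-459 + \frac{199}{11}\right) + 263146 = - \frac{4850}{11} + 263146 = \frac{2889756}{11}$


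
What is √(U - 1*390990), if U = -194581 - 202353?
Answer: 2*I*√196981 ≈ 887.65*I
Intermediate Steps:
U = -396934
√(U - 1*390990) = √(-396934 - 1*390990) = √(-396934 - 390990) = √(-787924) = 2*I*√196981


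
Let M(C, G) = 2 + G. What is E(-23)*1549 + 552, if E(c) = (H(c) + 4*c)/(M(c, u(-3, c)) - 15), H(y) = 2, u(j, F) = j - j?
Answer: 146586/13 ≈ 11276.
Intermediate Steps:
u(j, F) = 0
E(c) = -2/13 - 4*c/13 (E(c) = (2 + 4*c)/((2 + 0) - 15) = (2 + 4*c)/(2 - 15) = (2 + 4*c)/(-13) = (2 + 4*c)*(-1/13) = -2/13 - 4*c/13)
E(-23)*1549 + 552 = (-2/13 - 4/13*(-23))*1549 + 552 = (-2/13 + 92/13)*1549 + 552 = (90/13)*1549 + 552 = 139410/13 + 552 = 146586/13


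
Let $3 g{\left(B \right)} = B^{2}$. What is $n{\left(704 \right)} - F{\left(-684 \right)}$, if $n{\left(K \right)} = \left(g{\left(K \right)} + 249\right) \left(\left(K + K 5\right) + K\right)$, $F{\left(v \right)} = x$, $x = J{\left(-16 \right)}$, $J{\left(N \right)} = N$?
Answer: $\frac{2446076912}{3} \approx 8.1536 \cdot 10^{8}$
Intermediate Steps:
$g{\left(B \right)} = \frac{B^{2}}{3}$
$x = -16$
$F{\left(v \right)} = -16$
$n{\left(K \right)} = 7 K \left(249 + \frac{K^{2}}{3}\right)$ ($n{\left(K \right)} = \left(\frac{K^{2}}{3} + 249\right) \left(\left(K + K 5\right) + K\right) = \left(249 + \frac{K^{2}}{3}\right) \left(\left(K + 5 K\right) + K\right) = \left(249 + \frac{K^{2}}{3}\right) \left(6 K + K\right) = \left(249 + \frac{K^{2}}{3}\right) 7 K = 7 K \left(249 + \frac{K^{2}}{3}\right)$)
$n{\left(704 \right)} - F{\left(-684 \right)} = \frac{7}{3} \cdot 704 \left(747 + 704^{2}\right) - -16 = \frac{7}{3} \cdot 704 \left(747 + 495616\right) + 16 = \frac{7}{3} \cdot 704 \cdot 496363 + 16 = \frac{2446076864}{3} + 16 = \frac{2446076912}{3}$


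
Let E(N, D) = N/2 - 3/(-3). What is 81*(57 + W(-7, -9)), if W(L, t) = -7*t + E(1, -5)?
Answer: 19683/2 ≈ 9841.5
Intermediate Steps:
E(N, D) = 1 + N/2 (E(N, D) = N*(½) - 3*(-⅓) = N/2 + 1 = 1 + N/2)
W(L, t) = 3/2 - 7*t (W(L, t) = -7*t + (1 + (½)*1) = -7*t + (1 + ½) = -7*t + 3/2 = 3/2 - 7*t)
81*(57 + W(-7, -9)) = 81*(57 + (3/2 - 7*(-9))) = 81*(57 + (3/2 + 63)) = 81*(57 + 129/2) = 81*(243/2) = 19683/2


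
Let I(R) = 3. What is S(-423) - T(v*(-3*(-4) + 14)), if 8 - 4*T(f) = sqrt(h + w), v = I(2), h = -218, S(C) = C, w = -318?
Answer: -425 + I*sqrt(134)/2 ≈ -425.0 + 5.7879*I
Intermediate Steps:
v = 3
T(f) = 2 - I*sqrt(134)/2 (T(f) = 2 - sqrt(-218 - 318)/4 = 2 - I*sqrt(134)/2)
S(-423) - T(v*(-3*(-4) + 14)) = -423 - (2 - I*sqrt(134)/2) = -423 + (-2 + I*sqrt(134)/2) = -425 + I*sqrt(134)/2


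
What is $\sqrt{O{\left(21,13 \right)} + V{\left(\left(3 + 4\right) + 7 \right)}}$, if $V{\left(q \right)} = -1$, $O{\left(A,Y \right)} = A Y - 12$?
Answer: $2 \sqrt{65} \approx 16.125$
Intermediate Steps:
$O{\left(A,Y \right)} = -12 + A Y$
$\sqrt{O{\left(21,13 \right)} + V{\left(\left(3 + 4\right) + 7 \right)}} = \sqrt{\left(-12 + 21 \cdot 13\right) - 1} = \sqrt{\left(-12 + 273\right) - 1} = \sqrt{261 - 1} = \sqrt{260} = 2 \sqrt{65}$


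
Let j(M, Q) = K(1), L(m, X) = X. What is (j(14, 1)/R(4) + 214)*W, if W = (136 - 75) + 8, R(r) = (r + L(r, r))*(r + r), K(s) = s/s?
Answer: 945093/64 ≈ 14767.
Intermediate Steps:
K(s) = 1
j(M, Q) = 1
R(r) = 4*r² (R(r) = (r + r)*(r + r) = (2*r)*(2*r) = 4*r²)
W = 69 (W = 61 + 8 = 69)
(j(14, 1)/R(4) + 214)*W = (1/(4*4²) + 214)*69 = (1/(4*16) + 214)*69 = (1/64 + 214)*69 = (13697/64)*69 = 945093/64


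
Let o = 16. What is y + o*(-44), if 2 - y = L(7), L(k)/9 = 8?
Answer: -774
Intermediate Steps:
L(k) = 72 (L(k) = 9*8 = 72)
y = -70 (y = 2 - 1*72 = 2 - 72 = -70)
y + o*(-44) = -70 + 16*(-44) = -70 - 704 = -774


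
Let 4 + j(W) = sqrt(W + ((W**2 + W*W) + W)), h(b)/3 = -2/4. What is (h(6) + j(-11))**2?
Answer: 1001/4 - 22*sqrt(55) ≈ 87.094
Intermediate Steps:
h(b) = -3/2 (h(b) = 3*(-2/4) = 3*(-2*1/4) = 3*(-1/2) = -3/2)
j(W) = -4 + sqrt(2*W + 2*W**2) (j(W) = -4 + sqrt(W + ((W**2 + W*W) + W)) = -4 + sqrt(W + ((W**2 + W**2) + W)) = -4 + sqrt(W + (2*W**2 + W)) = -4 + sqrt(W + (W + 2*W**2)) = -4 + sqrt(2*W + 2*W**2))
(h(6) + j(-11))**2 = (-3/2 + (-4 + sqrt(2)*sqrt(-11*(1 - 11))))**2 = (-3/2 + (-4 + sqrt(2)*sqrt(-11*(-10))))**2 = (-3/2 + (-4 + sqrt(2)*sqrt(110)))**2 = (-3/2 + (-4 + 2*sqrt(55)))**2 = (-11/2 + 2*sqrt(55))**2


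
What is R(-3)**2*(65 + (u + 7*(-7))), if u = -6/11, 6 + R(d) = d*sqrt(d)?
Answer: 1530/11 + 6120*I*sqrt(3)/11 ≈ 139.09 + 963.65*I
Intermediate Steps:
R(d) = -6 + d**(3/2) (R(d) = -6 + d*sqrt(d) = -6 + d**(3/2))
u = -6/11 (u = -6*1/11 = -6/11 ≈ -0.54545)
R(-3)**2*(65 + (u + 7*(-7))) = (-6 + (-3)**(3/2))**2*(65 + (-6/11 + 7*(-7))) = (-6 - 3*I*sqrt(3))**2*(65 + (-6/11 - 49)) = (-6 - 3*I*sqrt(3))**2*(65 - 545/11) = (-6 - 3*I*sqrt(3))**2*(170/11) = 170*(-6 - 3*I*sqrt(3))**2/11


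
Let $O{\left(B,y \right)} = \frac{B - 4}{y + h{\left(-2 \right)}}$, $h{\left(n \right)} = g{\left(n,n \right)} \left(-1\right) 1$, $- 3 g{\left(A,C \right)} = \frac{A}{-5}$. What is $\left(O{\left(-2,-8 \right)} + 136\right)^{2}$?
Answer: $\frac{65108761}{3481} \approx 18704.0$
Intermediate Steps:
$g{\left(A,C \right)} = \frac{A}{15}$ ($g{\left(A,C \right)} = - \frac{A \frac{1}{-5}}{3} = - \frac{A \left(- \frac{1}{5}\right)}{3} = - \frac{\left(- \frac{1}{5}\right) A}{3} = \frac{A}{15}$)
$h{\left(n \right)} = - \frac{n}{15}$ ($h{\left(n \right)} = \frac{n}{15} \left(-1\right) 1 = - \frac{n}{15} \cdot 1 = - \frac{n}{15}$)
$O{\left(B,y \right)} = \frac{-4 + B}{\frac{2}{15} + y}$ ($O{\left(B,y \right)} = \frac{B - 4}{y - - \frac{2}{15}} = \frac{-4 + B}{y + \frac{2}{15}} = \frac{-4 + B}{\frac{2}{15} + y}$)
$\left(O{\left(-2,-8 \right)} + 136\right)^{2} = \left(\frac{15 \left(-4 - 2\right)}{2 + 15 \left(-8\right)} + 136\right)^{2} = \left(15 \frac{1}{2 - 120} \left(-6\right) + 136\right)^{2} = \left(15 \frac{1}{-118} \left(-6\right) + 136\right)^{2} = \left(15 \left(- \frac{1}{118}\right) \left(-6\right) + 136\right)^{2} = \left(\frac{45}{59} + 136\right)^{2} = \left(\frac{8069}{59}\right)^{2} = \frac{65108761}{3481}$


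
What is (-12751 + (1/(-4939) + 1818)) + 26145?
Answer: 75132067/4939 ≈ 15212.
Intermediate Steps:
(-12751 + (1/(-4939) + 1818)) + 26145 = (-12751 + (-1/4939 + 1818)) + 26145 = (-12751 + 8979101/4939) + 26145 = -53998088/4939 + 26145 = 75132067/4939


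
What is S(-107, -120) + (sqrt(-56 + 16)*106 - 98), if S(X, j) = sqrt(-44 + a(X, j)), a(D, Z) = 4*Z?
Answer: -98 + 2*I*sqrt(131) + 212*I*sqrt(10) ≈ -98.0 + 693.29*I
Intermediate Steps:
S(X, j) = sqrt(-44 + 4*j)
S(-107, -120) + (sqrt(-56 + 16)*106 - 98) = 2*sqrt(-11 - 120) + (sqrt(-56 + 16)*106 - 98) = 2*sqrt(-131) + (sqrt(-40)*106 - 98) = 2*(I*sqrt(131)) + ((2*I*sqrt(10))*106 - 98) = 2*I*sqrt(131) + (212*I*sqrt(10) - 98) = 2*I*sqrt(131) + (-98 + 212*I*sqrt(10)) = -98 + 2*I*sqrt(131) + 212*I*sqrt(10)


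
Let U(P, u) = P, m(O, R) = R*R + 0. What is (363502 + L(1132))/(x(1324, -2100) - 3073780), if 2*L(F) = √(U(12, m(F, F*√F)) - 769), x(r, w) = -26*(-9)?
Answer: -181751/1536773 - I*√757/6147092 ≈ -0.11827 - 4.4759e-6*I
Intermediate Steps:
m(O, R) = R² (m(O, R) = R² + 0 = R²)
x(r, w) = 234
L(F) = I*√757/2 (L(F) = √(12 - 769)/2 = √(-757)/2 = (I*√757)/2 = I*√757/2)
(363502 + L(1132))/(x(1324, -2100) - 3073780) = (363502 + I*√757/2)/(234 - 3073780) = (363502 + I*√757/2)/(-3073546) = (363502 + I*√757/2)*(-1/3073546) = -181751/1536773 - I*√757/6147092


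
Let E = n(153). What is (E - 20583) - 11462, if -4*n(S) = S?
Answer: -128333/4 ≈ -32083.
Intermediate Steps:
n(S) = -S/4
E = -153/4 (E = -¼*153 = -153/4 ≈ -38.250)
(E - 20583) - 11462 = (-153/4 - 20583) - 11462 = -82485/4 - 11462 = -128333/4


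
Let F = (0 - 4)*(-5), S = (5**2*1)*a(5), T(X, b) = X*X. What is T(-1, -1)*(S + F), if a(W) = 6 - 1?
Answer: 145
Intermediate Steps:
T(X, b) = X**2
a(W) = 5
S = 125 (S = (5**2*1)*5 = (25*1)*5 = 25*5 = 125)
F = 20 (F = -4*(-5) = 20)
T(-1, -1)*(S + F) = (-1)**2*(125 + 20) = 1*145 = 145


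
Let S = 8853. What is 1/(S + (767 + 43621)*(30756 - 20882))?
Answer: 1/438295965 ≈ 2.2816e-9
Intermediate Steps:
1/(S + (767 + 43621)*(30756 - 20882)) = 1/(8853 + (767 + 43621)*(30756 - 20882)) = 1/(8853 + 44388*9874) = 1/(8853 + 438287112) = 1/438295965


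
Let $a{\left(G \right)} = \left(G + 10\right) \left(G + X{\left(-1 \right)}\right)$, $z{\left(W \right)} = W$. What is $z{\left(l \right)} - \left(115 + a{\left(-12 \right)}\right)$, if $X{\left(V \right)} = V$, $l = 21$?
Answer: $-120$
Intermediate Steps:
$a{\left(G \right)} = \left(-1 + G\right) \left(10 + G\right)$ ($a{\left(G \right)} = \left(G + 10\right) \left(G - 1\right) = \left(10 + G\right) \left(-1 + G\right) = \left(-1 + G\right) \left(10 + G\right)$)
$z{\left(l \right)} - \left(115 + a{\left(-12 \right)}\right) = 21 - \left(115 + \left(-10 + \left(-12\right)^{2} + 9 \left(-12\right)\right)\right) = 21 - \left(115 - -26\right) = 21 - \left(115 + 26\right) = 21 - 141 = -120$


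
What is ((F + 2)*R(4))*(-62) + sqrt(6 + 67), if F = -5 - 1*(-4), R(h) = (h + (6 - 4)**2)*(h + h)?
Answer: -3968 + sqrt(73) ≈ -3959.5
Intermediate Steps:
R(h) = 2*h*(4 + h) (R(h) = (h + 2**2)*(2*h) = (h + 4)*(2*h) = (4 + h)*(2*h) = 2*h*(4 + h))
F = -1 (F = -5 + 4 = -1)
((F + 2)*R(4))*(-62) + sqrt(6 + 67) = ((-1 + 2)*(2*4*(4 + 4)))*(-62) + sqrt(6 + 67) = (1*(2*4*8))*(-62) + sqrt(73) = (1*64)*(-62) + sqrt(73) = 64*(-62) + sqrt(73) = -3968 + sqrt(73)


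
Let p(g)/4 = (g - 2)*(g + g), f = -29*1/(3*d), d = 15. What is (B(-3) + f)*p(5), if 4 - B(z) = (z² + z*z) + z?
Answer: -4192/3 ≈ -1397.3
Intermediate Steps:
B(z) = 4 - z - 2*z² (B(z) = 4 - ((z² + z*z) + z) = 4 - ((z² + z²) + z) = 4 - (2*z² + z) = 4 - (z + 2*z²) = 4 + (-z - 2*z²) = 4 - z - 2*z²)
f = -29/45 (f = -29/(15*3) = -29/45 ≈ -0.64444)
p(g) = 8*g*(-2 + g) (p(g) = 4*((g - 2)*(g + g)) = 4*((-2 + g)*(2*g)) = 4*(2*g*(-2 + g)) = 8*g*(-2 + g))
(B(-3) + f)*p(5) = ((4 - 1*(-3) - 2*(-3)²) - 29/45)*(8*5*(-2 + 5)) = ((4 + 3 - 2*9) - 29/45)*(8*5*3) = ((4 + 3 - 18) - 29/45)*120 = (-11 - 29/45)*120 = -524/45*120 = -4192/3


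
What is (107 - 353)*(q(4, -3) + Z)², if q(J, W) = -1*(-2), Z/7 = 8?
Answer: -827544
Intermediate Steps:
Z = 56 (Z = 7*8 = 56)
q(J, W) = 2
(107 - 353)*(q(4, -3) + Z)² = (107 - 353)*(2 + 56)² = -246*58² = -246*3364 = -827544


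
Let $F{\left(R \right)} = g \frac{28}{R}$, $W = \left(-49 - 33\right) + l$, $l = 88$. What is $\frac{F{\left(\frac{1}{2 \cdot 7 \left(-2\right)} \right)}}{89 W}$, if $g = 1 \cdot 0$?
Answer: $0$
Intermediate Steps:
$W = 6$ ($W = \left(-49 - 33\right) + 88 = -82 + 88 = 6$)
$g = 0$
$F{\left(R \right)} = 0$ ($F{\left(R \right)} = 0 \frac{28}{R} = 0$)
$\frac{F{\left(\frac{1}{2 \cdot 7 \left(-2\right)} \right)}}{89 W} = \frac{0}{89 \cdot 6} = \frac{0}{534} = 0 \cdot \frac{1}{534} = 0$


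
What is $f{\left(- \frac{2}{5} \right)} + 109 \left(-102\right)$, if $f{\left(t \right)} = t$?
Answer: $- \frac{55592}{5} \approx -11118.0$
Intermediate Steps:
$f{\left(- \frac{2}{5} \right)} + 109 \left(-102\right) = - \frac{2}{5} + 109 \left(-102\right) = \left(-2\right) \frac{1}{5} - 11118 = - \frac{2}{5} - 11118 = - \frac{55592}{5}$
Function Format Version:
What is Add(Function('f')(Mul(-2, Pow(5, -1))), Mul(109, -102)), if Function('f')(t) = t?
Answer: Rational(-55592, 5) ≈ -11118.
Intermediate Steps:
Add(Function('f')(Mul(-2, Pow(5, -1))), Mul(109, -102)) = Add(Mul(-2, Pow(5, -1)), Mul(109, -102)) = Add(Mul(-2, Rational(1, 5)), -11118) = Add(Rational(-2, 5), -11118) = Rational(-55592, 5)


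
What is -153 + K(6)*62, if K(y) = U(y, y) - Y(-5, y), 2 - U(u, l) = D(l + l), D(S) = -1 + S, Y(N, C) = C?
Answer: -1083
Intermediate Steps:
U(u, l) = 3 - 2*l (U(u, l) = 2 - (-1 + (l + l)) = 2 - (-1 + 2*l) = 2 + (1 - 2*l) = 3 - 2*l)
K(y) = 3 - 3*y (K(y) = (3 - 2*y) - y = 3 - 3*y)
-153 + K(6)*62 = -153 + (3 - 3*6)*62 = -153 + (3 - 18)*62 = -153 - 15*62 = -153 - 930 = -1083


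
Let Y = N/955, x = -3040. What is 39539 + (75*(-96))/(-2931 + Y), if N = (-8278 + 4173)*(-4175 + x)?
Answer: 11781873437/297983 ≈ 39539.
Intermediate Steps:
N = 29617575 (N = (-8278 + 4173)*(-4175 - 3040) = -4105*(-7215) = 29617575)
Y = 5923515/191 (Y = 29617575/955 = 29617575*(1/955) = 5923515/191 ≈ 31013.)
39539 + (75*(-96))/(-2931 + Y) = 39539 + (75*(-96))/(-2931 + 5923515/191) = 39539 - 7200/5363694/191 = 39539 - 7200*191/5363694 = 39539 - 76400/297983 = 11781873437/297983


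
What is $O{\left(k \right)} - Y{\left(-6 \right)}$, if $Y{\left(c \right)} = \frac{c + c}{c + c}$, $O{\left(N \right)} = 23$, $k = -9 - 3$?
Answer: $22$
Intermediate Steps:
$k = -12$ ($k = -9 - 3 = -12$)
$Y{\left(c \right)} = 1$ ($Y{\left(c \right)} = \frac{2 c}{2 c} = 2 c \frac{1}{2 c} = 1$)
$O{\left(k \right)} - Y{\left(-6 \right)} = 23 - 1 = 22$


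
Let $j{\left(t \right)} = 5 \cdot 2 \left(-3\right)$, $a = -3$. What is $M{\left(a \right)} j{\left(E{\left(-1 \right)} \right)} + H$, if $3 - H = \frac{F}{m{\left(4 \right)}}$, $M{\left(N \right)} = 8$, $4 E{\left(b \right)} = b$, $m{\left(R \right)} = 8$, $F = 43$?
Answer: $- \frac{1939}{8} \approx -242.38$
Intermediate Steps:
$E{\left(b \right)} = \frac{b}{4}$
$j{\left(t \right)} = -30$ ($j{\left(t \right)} = 10 \left(-3\right) = -30$)
$H = - \frac{19}{8}$ ($H = 3 - \frac{43}{8} = - \frac{19}{8} \approx -2.375$)
$M{\left(a \right)} j{\left(E{\left(-1 \right)} \right)} + H = 8 \left(-30\right) - \frac{19}{8} = -240 - \frac{19}{8} = - \frac{1939}{8}$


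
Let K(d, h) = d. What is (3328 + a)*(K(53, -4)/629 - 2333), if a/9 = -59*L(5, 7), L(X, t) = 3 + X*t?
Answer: 24725757400/629 ≈ 3.9310e+7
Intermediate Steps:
a = -20178 (a = 9*(-59*(3 + 5*7)) = 9*(-59*(3 + 35)) = 9*(-59*38) = 9*(-2242) = -20178)
(3328 + a)*(K(53, -4)/629 - 2333) = (3328 - 20178)*(53/629 - 2333) = -16850*(53*(1/629) - 2333) = -16850*(53/629 - 2333) = -16850*(-1467404/629) = 24725757400/629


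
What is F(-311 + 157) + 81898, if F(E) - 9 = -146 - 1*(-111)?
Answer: 81872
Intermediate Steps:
F(E) = -26 (F(E) = 9 + (-146 - 1*(-111)) = 9 + (-146 + 111) = 9 - 35 = -26)
F(-311 + 157) + 81898 = -26 + 81898 = 81872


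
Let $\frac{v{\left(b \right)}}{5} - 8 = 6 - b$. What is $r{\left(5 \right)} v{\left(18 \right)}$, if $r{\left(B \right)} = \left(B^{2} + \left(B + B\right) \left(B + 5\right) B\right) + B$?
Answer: $-10600$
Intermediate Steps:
$v{\left(b \right)} = 70 - 5 b$ ($v{\left(b \right)} = 40 + 5 \left(6 - b\right) = 40 - \left(-30 + 5 b\right) = 70 - 5 b$)
$r{\left(B \right)} = B + B^{2} + 2 B^{2} \left(5 + B\right)$ ($r{\left(B \right)} = \left(B^{2} + 2 B \left(5 + B\right) B\right) + B = \left(B^{2} + 2 B^{2} \left(5 + B\right)\right) + B = B + B^{2} + 2 B^{2} \left(5 + B\right)$)
$r{\left(5 \right)} v{\left(18 \right)} = 5 \left(1 + 2 \cdot 5^{2} + 11 \cdot 5\right) \left(70 - 90\right) = 5 \left(1 + 2 \cdot 25 + 55\right) \left(70 - 90\right) = 5 \left(1 + 50 + 55\right) \left(-20\right) = 5 \cdot 106 \left(-20\right) = 530 \left(-20\right) = -10600$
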